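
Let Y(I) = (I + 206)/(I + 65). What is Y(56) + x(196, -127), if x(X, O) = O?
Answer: -15105/121 ≈ -124.83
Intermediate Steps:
Y(I) = (206 + I)/(65 + I)
Y(56) + x(196, -127) = (206 + 56)/(65 + 56) - 127 = 262/121 - 127 = -15105/121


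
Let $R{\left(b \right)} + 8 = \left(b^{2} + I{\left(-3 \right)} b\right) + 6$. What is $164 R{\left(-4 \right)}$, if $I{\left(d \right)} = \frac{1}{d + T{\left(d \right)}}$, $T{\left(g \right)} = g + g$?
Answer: $\frac{21320}{9} \approx 2368.9$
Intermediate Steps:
$T{\left(g \right)} = 2 g$
$I{\left(d \right)} = \frac{1}{3 d}$ ($I{\left(d \right)} = \frac{1}{d + 2 d} = \frac{1}{3 d}$)
$R{\left(b \right)} = -2 + b^{2} - \frac{b}{9}$ ($R{\left(b \right)} = -8 + \left(\left(b^{2} + \frac{1}{3 \left(-3\right)} b\right) + 6\right) = -8 + \left(\left(b^{2} + \frac{1}{3} \left(- \frac{1}{3}\right) b\right) + 6\right) = -8 + \left(\left(b^{2} - \frac{b}{9}\right) + 6\right) = -8 + \left(6 + b^{2} - \frac{b}{9}\right) = -2 + b^{2} - \frac{b}{9}$)
$164 R{\left(-4 \right)} = 164 \left(-2 + \left(-4\right)^{2} - - \frac{4}{9}\right) = 164 \left(-2 + 16 + \frac{4}{9}\right) = 164 \cdot \frac{130}{9} = \frac{21320}{9}$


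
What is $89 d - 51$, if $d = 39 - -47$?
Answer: $7603$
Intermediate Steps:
$d = 86$ ($d = 39 + 47 = 86$)
$89 d - 51 = 89 \cdot 86 - 51 = 7654 - 51 = 7603$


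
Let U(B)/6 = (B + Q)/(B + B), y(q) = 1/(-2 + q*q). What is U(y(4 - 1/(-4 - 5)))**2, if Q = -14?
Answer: 282811489/729 ≈ 3.8794e+5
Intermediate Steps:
y(q) = 1/(-2 + q**2)
U(B) = 3*(-14 + B)/B (U(B) = 6*((B - 14)/(B + B)) = 6*((-14 + B)/((2*B))) = 6*((-14 + B)*(1/(2*B))) = 6*((-14 + B)/(2*B)) = 3*(-14 + B)/B)
U(y(4 - 1/(-4 - 5)))**2 = (3 - (-84 + 42*(4 - 1/(-4 - 5))**2))**2 = (3 - (-84 + 42*(4 - 1/(-9))**2))**2 = (3 - (-84 + 42*(4 - 1*(-1/9))**2))**2 = (3 - (-84 + 42*(4 + 1/9)**2))**2 = (3 - 42/(1/(-2 + (37/9)**2)))**2 = (3 - 42/(1/(-2 + 1369/81)))**2 = (3 - 42/(1/(1207/81)))**2 = (3 - 42/81/1207)**2 = (3 - 42*1207/81)**2 = (3 - 16898/27)**2 = (-16817/27)**2 = 282811489/729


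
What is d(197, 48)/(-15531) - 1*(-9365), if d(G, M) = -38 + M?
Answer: 145447805/15531 ≈ 9365.0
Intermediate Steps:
d(197, 48)/(-15531) - 1*(-9365) = (-38 + 48)/(-15531) - 1*(-9365) = 10*(-1/15531) + 9365 = -10/15531 + 9365 = 145447805/15531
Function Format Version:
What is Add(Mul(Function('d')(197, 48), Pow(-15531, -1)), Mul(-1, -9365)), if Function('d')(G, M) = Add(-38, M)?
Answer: Rational(145447805, 15531) ≈ 9365.0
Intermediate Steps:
Add(Mul(Function('d')(197, 48), Pow(-15531, -1)), Mul(-1, -9365)) = Add(Mul(Add(-38, 48), Pow(-15531, -1)), Mul(-1, -9365)) = Add(Mul(10, Rational(-1, 15531)), 9365) = Add(Rational(-10, 15531), 9365) = Rational(145447805, 15531)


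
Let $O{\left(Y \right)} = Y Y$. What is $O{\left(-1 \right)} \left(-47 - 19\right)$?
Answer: $-66$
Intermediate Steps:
$O{\left(Y \right)} = Y^{2}$
$O{\left(-1 \right)} \left(-47 - 19\right) = \left(-1\right)^{2} \left(-47 - 19\right) = 1 \left(-66\right) = -66$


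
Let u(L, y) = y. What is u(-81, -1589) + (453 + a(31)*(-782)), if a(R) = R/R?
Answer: -1918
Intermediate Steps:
a(R) = 1
u(-81, -1589) + (453 + a(31)*(-782)) = -1589 + (453 + 1*(-782)) = -1589 + (453 - 782) = -1589 - 329 = -1918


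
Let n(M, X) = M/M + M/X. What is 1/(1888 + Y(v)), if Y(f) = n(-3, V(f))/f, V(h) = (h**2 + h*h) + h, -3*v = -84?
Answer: 14896/28124179 ≈ 0.00052965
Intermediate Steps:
v = 28 (v = -1/3*(-84) = 28)
V(h) = h + 2*h**2 (V(h) = (h**2 + h**2) + h = 2*h**2 + h = h + 2*h**2)
n(M, X) = 1 + M/X
Y(f) = (-3 + f*(1 + 2*f))/(f**2*(1 + 2*f)) (Y(f) = ((-3 + f*(1 + 2*f))/((f*(1 + 2*f))))/f = ((1/(f*(1 + 2*f)))*(-3 + f*(1 + 2*f)))/f = ((-3 + f*(1 + 2*f))/(f*(1 + 2*f)))/f = (-3 + f*(1 + 2*f))/(f**2*(1 + 2*f)))
1/(1888 + Y(v)) = 1/(1888 + (-3 + 28*(1 + 2*28))/(28**2*(1 + 2*28))) = 1/(1888 + (-3 + 28*(1 + 56))/(784*(1 + 56))) = 1/(1888 + (1/784)*(-3 + 28*57)/57) = 1/(1888 + (1/784)*(1/57)*(-3 + 1596)) = 1/(1888 + (1/784)*(1/57)*1593) = 1/(1888 + 531/14896) = 1/(28124179/14896) = 14896/28124179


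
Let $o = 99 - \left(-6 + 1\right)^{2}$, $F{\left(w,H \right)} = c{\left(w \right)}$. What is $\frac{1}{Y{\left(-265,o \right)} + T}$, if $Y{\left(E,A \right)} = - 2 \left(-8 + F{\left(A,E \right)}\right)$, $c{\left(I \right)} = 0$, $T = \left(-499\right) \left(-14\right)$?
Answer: $\frac{1}{7002} \approx 0.00014282$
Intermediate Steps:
$T = 6986$
$F{\left(w,H \right)} = 0$
$o = 74$ ($o = 99 - \left(-5\right)^{2} = 99 - 25 = 74$)
$Y{\left(E,A \right)} = 16$ ($Y{\left(E,A \right)} = - 2 \left(-8 + 0\right) = \left(-2\right) \left(-8\right) = 16$)
$\frac{1}{Y{\left(-265,o \right)} + T} = \frac{1}{16 + 6986} = \frac{1}{7002}$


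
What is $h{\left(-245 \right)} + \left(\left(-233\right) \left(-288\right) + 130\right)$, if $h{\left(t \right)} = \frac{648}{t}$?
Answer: $\frac{16471682}{245} \approx 67231.0$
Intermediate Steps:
$h{\left(-245 \right)} + \left(\left(-233\right) \left(-288\right) + 130\right) = \frac{648}{-245} + \left(\left(-233\right) \left(-288\right) + 130\right) = 648 \left(- \frac{1}{245}\right) + \left(67104 + 130\right) = - \frac{648}{245} + 67234 = \frac{16471682}{245}$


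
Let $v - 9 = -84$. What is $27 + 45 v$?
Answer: $-3348$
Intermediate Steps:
$v = -75$ ($v = 9 - 84 = -75$)
$27 + 45 v = 27 + 45 \left(-75\right) = 27 - 3375 = -3348$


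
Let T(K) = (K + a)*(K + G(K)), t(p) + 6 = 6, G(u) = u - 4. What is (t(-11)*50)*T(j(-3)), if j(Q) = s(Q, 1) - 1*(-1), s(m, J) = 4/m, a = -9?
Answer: 0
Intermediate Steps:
G(u) = -4 + u
t(p) = 0 (t(p) = -6 + 6 = 0)
j(Q) = 1 + 4/Q (j(Q) = 4/Q - 1*(-1) = 4/Q + 1 = 1 + 4/Q)
T(K) = (-9 + K)*(-4 + 2*K) (T(K) = (K - 9)*(K + (-4 + K)) = (-9 + K)*(-4 + 2*K))
(t(-11)*50)*T(j(-3)) = (0*50)*(36 - 22*(4 - 3)/(-3) + 2*((4 - 3)/(-3))**2) = 0*(36 - (-22)/3 + 2*(-1/3*1)**2) = 0*(36 - 22*(-1/3) + 2*(-1/3)**2) = 0*(36 + 22/3 + 2*(1/9)) = 0*(36 + 22/3 + 2/9) = 0*(392/9) = 0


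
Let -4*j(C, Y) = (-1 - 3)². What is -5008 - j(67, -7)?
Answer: -5004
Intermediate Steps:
j(C, Y) = -4 (j(C, Y) = -(-1 - 3)²/4 = -¼*(-4)² = -¼*16 = -4)
-5008 - j(67, -7) = -5008 - 1*(-4) = -5008 + 4 = -5004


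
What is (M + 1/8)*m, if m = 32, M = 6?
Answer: 196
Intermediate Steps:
(M + 1/8)*m = (6 + 1/8)*32 = (49/8)*32 = 196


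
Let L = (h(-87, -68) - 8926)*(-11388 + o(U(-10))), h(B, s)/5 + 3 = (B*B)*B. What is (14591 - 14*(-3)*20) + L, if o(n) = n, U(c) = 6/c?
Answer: 187994886163/5 ≈ 3.7599e+10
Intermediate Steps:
h(B, s) = -15 + 5*B³ (h(B, s) = -15 + 5*((B*B)*B) = -15 + 5*(B²*B) = -15 + 5*B³)
L = 187994809008/5 (L = ((-15 + 5*(-87)³) - 8926)*(-11388 + 6/(-10)) = ((-15 + 5*(-658503)) - 8926)*(-11388 + 6*(-⅒)) = ((-15 - 3292515) - 8926)*(-11388 - ⅗) = (-3292530 - 8926)*(-56943/5) = -3301456*(-56943/5) = 187994809008/5 ≈ 3.7599e+10)
(14591 - 14*(-3)*20) + L = (14591 - 14*(-3)*20) + 187994809008/5 = (14591 + 42*20) + 187994809008/5 = (14591 + 840) + 187994809008/5 = 15431 + 187994809008/5 = 187994886163/5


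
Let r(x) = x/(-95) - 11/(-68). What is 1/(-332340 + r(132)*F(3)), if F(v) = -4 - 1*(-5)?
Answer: -6460/2146924331 ≈ -3.0090e-6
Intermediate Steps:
F(v) = 1 (F(v) = -4 + 5 = 1)
r(x) = 11/68 - x/95 (r(x) = x*(-1/95) - 11*(-1/68) = -x/95 + 11/68 = 11/68 - x/95)
1/(-332340 + r(132)*F(3)) = 1/(-332340 + (11/68 - 1/95*132)*1) = 1/(-332340 + (11/68 - 132/95)*1) = 1/(-332340 - 7931/6460*1) = 1/(-332340 - 7931/6460) = 1/(-2146924331/6460) = -6460/2146924331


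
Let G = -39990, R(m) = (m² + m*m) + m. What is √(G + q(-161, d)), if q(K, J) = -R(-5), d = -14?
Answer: I*√40035 ≈ 200.09*I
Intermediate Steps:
R(m) = m + 2*m² (R(m) = (m² + m²) + m = 2*m² + m = m + 2*m²)
q(K, J) = -45 (q(K, J) = -(-5)*(1 + 2*(-5)) = -(-5)*(1 - 10) = -(-5)*(-9) = -1*45 = -45)
√(G + q(-161, d)) = √(-39990 - 45) = √(-40035) = I*√40035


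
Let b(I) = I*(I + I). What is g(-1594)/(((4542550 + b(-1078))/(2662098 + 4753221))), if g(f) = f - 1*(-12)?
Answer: -1955172443/1144453 ≈ -1708.4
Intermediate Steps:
g(f) = 12 + f (g(f) = f + 12 = 12 + f)
b(I) = 2*I² (b(I) = I*(2*I) = 2*I²)
g(-1594)/(((4542550 + b(-1078))/(2662098 + 4753221))) = (12 - 1594)/(((4542550 + 2*(-1078)²)/(2662098 + 4753221))) = -1582*7415319/(4542550 + 2*1162084) = -1582*7415319/(4542550 + 2324168) = -1582/(6866718*(1/7415319)) = -1582/2288906/2471773 = -1582*2471773/2288906 = -1955172443/1144453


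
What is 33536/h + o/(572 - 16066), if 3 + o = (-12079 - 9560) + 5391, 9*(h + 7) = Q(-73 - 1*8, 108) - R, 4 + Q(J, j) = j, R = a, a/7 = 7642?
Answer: -3807796353/828200782 ≈ -4.5977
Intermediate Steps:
a = 53494 (a = 7*7642 = 53494)
R = 53494
Q(J, j) = -4 + j
h = -53453/9 (h = -7 + ((-4 + 108) - 1*53494)/9 = -7 + (104 - 53494)/9 = -7 + (⅑)*(-53390) = -7 - 53390/9 = -53453/9 ≈ -5939.2)
o = -16251 (o = -3 + ((-12079 - 9560) + 5391) = -3 + (-21639 + 5391) = -3 - 16248 = -16251)
33536/h + o/(572 - 16066) = 33536/(-53453/9) - 16251/(572 - 16066) = 33536*(-9/53453) - 16251/(-15494) = -301824/53453 - 16251*(-1/15494) = -301824/53453 + 16251/15494 = -3807796353/828200782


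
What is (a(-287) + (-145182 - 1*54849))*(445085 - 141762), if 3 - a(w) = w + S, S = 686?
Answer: -60794118921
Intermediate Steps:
a(w) = -683 - w (a(w) = 3 - (w + 686) = 3 - (686 + w) = 3 + (-686 - w) = -683 - w)
(a(-287) + (-145182 - 1*54849))*(445085 - 141762) = ((-683 - 1*(-287)) + (-145182 - 1*54849))*(445085 - 141762) = ((-683 + 287) + (-145182 - 54849))*303323 = (-396 - 200031)*303323 = -200427*303323 = -60794118921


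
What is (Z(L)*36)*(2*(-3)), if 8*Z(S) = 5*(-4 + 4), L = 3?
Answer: 0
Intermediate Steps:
Z(S) = 0 (Z(S) = (5*(-4 + 4))/8 = (5*0)/8 = (⅛)*0 = 0)
(Z(L)*36)*(2*(-3)) = (0*36)*(2*(-3)) = 0*(-6) = 0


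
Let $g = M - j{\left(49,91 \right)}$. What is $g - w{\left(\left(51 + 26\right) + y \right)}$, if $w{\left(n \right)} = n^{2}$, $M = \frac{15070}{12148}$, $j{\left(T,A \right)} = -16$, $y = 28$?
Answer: $- \frac{66861131}{6074} \approx -11008.0$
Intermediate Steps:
$M = \frac{7535}{6074}$ ($M = 15070 \cdot \frac{1}{12148} = \frac{7535}{6074} \approx 1.2405$)
$g = \frac{104719}{6074}$ ($g = \frac{7535}{6074} - -16 = \frac{7535}{6074} + 16 = \frac{104719}{6074} \approx 17.241$)
$g - w{\left(\left(51 + 26\right) + y \right)} = \frac{104719}{6074} - \left(\left(51 + 26\right) + 28\right)^{2} = \frac{104719}{6074} - \left(77 + 28\right)^{2} = \frac{104719}{6074} - 105^{2} = \frac{104719}{6074} - 11025 = - \frac{66861131}{6074}$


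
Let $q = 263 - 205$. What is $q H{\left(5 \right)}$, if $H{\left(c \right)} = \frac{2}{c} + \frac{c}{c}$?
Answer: $\frac{406}{5} \approx 81.2$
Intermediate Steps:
$H{\left(c \right)} = 1 + \frac{2}{c}$ ($H{\left(c \right)} = \frac{2}{c} + 1 = 1 + \frac{2}{c}$)
$q = 58$
$q H{\left(5 \right)} = 58 \frac{2 + 5}{5} = 58 \cdot \frac{1}{5} \cdot 7 = 58 \cdot \frac{7}{5} = \frac{406}{5}$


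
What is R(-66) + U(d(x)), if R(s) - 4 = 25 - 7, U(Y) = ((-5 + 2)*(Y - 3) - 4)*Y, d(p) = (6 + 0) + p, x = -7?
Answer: 14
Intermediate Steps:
d(p) = 6 + p
U(Y) = Y*(5 - 3*Y) (U(Y) = (-3*(-3 + Y) - 4)*Y = ((9 - 3*Y) - 4)*Y = (5 - 3*Y)*Y = Y*(5 - 3*Y))
R(s) = 22 (R(s) = 4 + (25 - 7) = 4 + 18 = 22)
R(-66) + U(d(x)) = 22 + (6 - 7)*(5 - 3*(6 - 7)) = 22 - (5 - 3*(-1)) = 22 - (5 + 3) = 22 - 1*8 = 22 - 8 = 14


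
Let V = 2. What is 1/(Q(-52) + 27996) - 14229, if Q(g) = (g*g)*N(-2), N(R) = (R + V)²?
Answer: -398355083/27996 ≈ -14229.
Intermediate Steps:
N(R) = (2 + R)² (N(R) = (R + 2)² = (2 + R)²)
Q(g) = 0 (Q(g) = (g*g)*(2 - 2)² = g²*0² = g²*0 = 0)
1/(Q(-52) + 27996) - 14229 = 1/(0 + 27996) - 14229 = 1/27996 - 14229 = -398355083/27996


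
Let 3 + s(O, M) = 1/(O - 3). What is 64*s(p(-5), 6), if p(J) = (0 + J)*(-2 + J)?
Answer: -190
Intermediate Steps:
p(J) = J*(-2 + J)
s(O, M) = -3 + 1/(-3 + O) (s(O, M) = -3 + 1/(O - 3) = -3 + 1/(-3 + O))
64*s(p(-5), 6) = 64*((10 - (-15)*(-2 - 5))/(-3 - 5*(-2 - 5))) = 64*((10 - (-15)*(-7))/(-3 - 5*(-7))) = 64*((10 - 3*35)/(-3 + 35)) = 64*((10 - 105)/32) = 64*((1/32)*(-95)) = 64*(-95/32) = -190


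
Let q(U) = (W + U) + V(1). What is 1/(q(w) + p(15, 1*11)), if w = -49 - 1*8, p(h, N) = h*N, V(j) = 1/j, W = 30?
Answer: 1/139 ≈ 0.0071942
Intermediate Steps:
p(h, N) = N*h
w = -57 (w = -49 - 8 = -57)
q(U) = 31 + U (q(U) = (30 + U) + 1/1 = (30 + U) + 1 = 31 + U)
1/(q(w) + p(15, 1*11)) = 1/((31 - 57) + (1*11)*15) = 1/(-26 + 11*15) = 1/(-26 + 165) = 1/139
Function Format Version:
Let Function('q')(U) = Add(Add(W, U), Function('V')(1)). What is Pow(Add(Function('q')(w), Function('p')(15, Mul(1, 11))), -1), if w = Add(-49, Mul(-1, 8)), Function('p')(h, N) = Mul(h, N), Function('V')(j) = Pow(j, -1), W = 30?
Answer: Rational(1, 139) ≈ 0.0071942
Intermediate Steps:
Function('p')(h, N) = Mul(N, h)
w = -57 (w = Add(-49, -8) = -57)
Function('q')(U) = Add(31, U) (Function('q')(U) = Add(Add(30, U), Pow(1, -1)) = Add(Add(30, U), 1) = Add(31, U))
Pow(Add(Function('q')(w), Function('p')(15, Mul(1, 11))), -1) = Pow(Add(Add(31, -57), Mul(Mul(1, 11), 15)), -1) = Pow(Add(-26, Mul(11, 15)), -1) = Pow(Add(-26, 165), -1) = Pow(139, -1) = Rational(1, 139)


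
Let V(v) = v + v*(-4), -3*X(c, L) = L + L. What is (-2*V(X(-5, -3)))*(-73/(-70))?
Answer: 438/35 ≈ 12.514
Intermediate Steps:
X(c, L) = -2*L/3 (X(c, L) = -(L + L)/3 = -2*L/3)
V(v) = -3*v (V(v) = v - 4*v = -3*v)
(-2*V(X(-5, -3)))*(-73/(-70)) = (-(-6)*(-2/3*(-3)))*(-73/(-70)) = (-(-6)*2)*(-73*(-1/70)) = -2*(-6)*(73/70) = 12*(73/70) = 438/35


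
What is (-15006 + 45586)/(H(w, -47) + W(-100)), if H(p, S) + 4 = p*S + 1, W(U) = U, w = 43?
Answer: -7645/531 ≈ -14.397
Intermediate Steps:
H(p, S) = -3 + S*p (H(p, S) = -4 + (p*S + 1) = -4 + (S*p + 1) = -4 + (1 + S*p) = -3 + S*p)
(-15006 + 45586)/(H(w, -47) + W(-100)) = (-15006 + 45586)/((-3 - 47*43) - 100) = 30580/((-3 - 2021) - 100) = 30580/(-2024 - 100) = 30580/(-2124) = 30580*(-1/2124) = -7645/531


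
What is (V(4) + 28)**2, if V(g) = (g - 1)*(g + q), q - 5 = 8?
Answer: 6241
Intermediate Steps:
q = 13 (q = 5 + 8 = 13)
V(g) = (-1 + g)*(13 + g) (V(g) = (g - 1)*(g + 13) = (-1 + g)*(13 + g))
(V(4) + 28)**2 = ((-13 + 4**2 + 12*4) + 28)**2 = ((-13 + 16 + 48) + 28)**2 = (51 + 28)**2 = 79**2 = 6241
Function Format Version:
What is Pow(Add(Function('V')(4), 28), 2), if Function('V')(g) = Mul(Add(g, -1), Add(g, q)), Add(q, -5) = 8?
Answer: 6241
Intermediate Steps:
q = 13 (q = Add(5, 8) = 13)
Function('V')(g) = Mul(Add(-1, g), Add(13, g)) (Function('V')(g) = Mul(Add(g, -1), Add(g, 13)) = Mul(Add(-1, g), Add(13, g)))
Pow(Add(Function('V')(4), 28), 2) = Pow(Add(Add(-13, Pow(4, 2), Mul(12, 4)), 28), 2) = Pow(Add(Add(-13, 16, 48), 28), 2) = Pow(Add(51, 28), 2) = Pow(79, 2) = 6241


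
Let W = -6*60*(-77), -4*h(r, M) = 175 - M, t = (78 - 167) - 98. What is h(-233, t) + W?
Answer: 55259/2 ≈ 27630.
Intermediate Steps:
t = -187 (t = -89 - 98 = -187)
h(r, M) = -175/4 + M/4 (h(r, M) = -(175 - M)/4 = -175/4 + M/4)
W = 27720 (W = -360*(-77) = 27720)
h(-233, t) + W = (-175/4 + (¼)*(-187)) + 27720 = (-175/4 - 187/4) + 27720 = -181/2 + 27720 = 55259/2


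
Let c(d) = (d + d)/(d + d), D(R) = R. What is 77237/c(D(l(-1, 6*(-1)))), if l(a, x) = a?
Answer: 77237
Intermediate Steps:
c(d) = 1 (c(d) = (2*d)/((2*d)) = (2*d)*(1/(2*d)) = 1)
77237/c(D(l(-1, 6*(-1)))) = 77237/1 = 77237*1 = 77237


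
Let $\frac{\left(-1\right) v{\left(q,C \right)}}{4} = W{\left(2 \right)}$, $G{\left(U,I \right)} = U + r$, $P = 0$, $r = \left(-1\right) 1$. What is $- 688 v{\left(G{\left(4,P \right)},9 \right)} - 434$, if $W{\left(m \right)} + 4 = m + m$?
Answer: $-434$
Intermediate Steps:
$r = -1$
$G{\left(U,I \right)} = -1 + U$ ($G{\left(U,I \right)} = U - 1 = -1 + U$)
$W{\left(m \right)} = -4 + 2 m$ ($W{\left(m \right)} = -4 + \left(m + m\right) = -4 + 2 m$)
$v{\left(q,C \right)} = 0$ ($v{\left(q,C \right)} = - 4 \left(-4 + 2 \cdot 2\right) = - 4 \left(-4 + 4\right) = \left(-4\right) 0 = 0$)
$- 688 v{\left(G{\left(4,P \right)},9 \right)} - 434 = \left(-688\right) 0 - 434 = 0 - 434 = -434$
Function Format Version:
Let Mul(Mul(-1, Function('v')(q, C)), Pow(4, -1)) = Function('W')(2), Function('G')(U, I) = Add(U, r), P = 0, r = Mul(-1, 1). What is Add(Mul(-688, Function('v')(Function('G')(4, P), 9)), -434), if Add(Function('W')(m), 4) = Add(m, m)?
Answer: -434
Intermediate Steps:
r = -1
Function('G')(U, I) = Add(-1, U) (Function('G')(U, I) = Add(U, -1) = Add(-1, U))
Function('W')(m) = Add(-4, Mul(2, m)) (Function('W')(m) = Add(-4, Add(m, m)) = Add(-4, Mul(2, m)))
Function('v')(q, C) = 0 (Function('v')(q, C) = Mul(-4, Add(-4, Mul(2, 2))) = Mul(-4, Add(-4, 4)) = Mul(-4, 0) = 0)
Add(Mul(-688, Function('v')(Function('G')(4, P), 9)), -434) = Add(Mul(-688, 0), -434) = Add(0, -434) = -434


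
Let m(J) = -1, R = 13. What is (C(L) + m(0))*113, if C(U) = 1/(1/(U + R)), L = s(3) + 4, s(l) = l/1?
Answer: 2147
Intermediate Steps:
s(l) = l (s(l) = l*1 = l)
L = 7 (L = 3 + 4 = 7)
C(U) = 13 + U (C(U) = 1/(1/(U + 13)) = 1/(1/(13 + U)) = 13 + U)
(C(L) + m(0))*113 = ((13 + 7) - 1)*113 = (20 - 1)*113 = 19*113 = 2147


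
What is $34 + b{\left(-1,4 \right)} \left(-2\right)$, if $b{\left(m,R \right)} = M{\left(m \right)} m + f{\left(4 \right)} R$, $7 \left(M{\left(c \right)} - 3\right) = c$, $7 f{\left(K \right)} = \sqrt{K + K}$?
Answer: $\frac{278}{7} - \frac{16 \sqrt{2}}{7} \approx 36.482$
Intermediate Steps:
$f{\left(K \right)} = \frac{\sqrt{2} \sqrt{K}}{7}$ ($f{\left(K \right)} = \frac{\sqrt{K + K}}{7} = \frac{\sqrt{2 K}}{7} = \frac{\sqrt{2} \sqrt{K}}{7}$)
$M{\left(c \right)} = 3 + \frac{c}{7}$
$b{\left(m,R \right)} = m \left(3 + \frac{m}{7}\right) + \frac{2 R \sqrt{2}}{7}$ ($b{\left(m,R \right)} = \left(3 + \frac{m}{7}\right) m + \frac{\sqrt{2} \sqrt{4}}{7} R = m \left(3 + \frac{m}{7}\right) + \frac{1}{7} \sqrt{2} \cdot 2 R = m \left(3 + \frac{m}{7}\right) + \frac{2 \sqrt{2}}{7} R = m \left(3 + \frac{m}{7}\right) + \frac{2 R \sqrt{2}}{7}$)
$34 + b{\left(-1,4 \right)} \left(-2\right) = 34 + \left(\frac{1}{7} \left(-1\right) \left(21 - 1\right) + \frac{2}{7} \cdot 4 \sqrt{2}\right) \left(-2\right) = 34 + \left(\frac{1}{7} \left(-1\right) 20 + \frac{8 \sqrt{2}}{7}\right) \left(-2\right) = 34 + \left(- \frac{20}{7} + \frac{8 \sqrt{2}}{7}\right) \left(-2\right) = 34 + \left(\frac{40}{7} - \frac{16 \sqrt{2}}{7}\right) = \frac{278}{7} - \frac{16 \sqrt{2}}{7}$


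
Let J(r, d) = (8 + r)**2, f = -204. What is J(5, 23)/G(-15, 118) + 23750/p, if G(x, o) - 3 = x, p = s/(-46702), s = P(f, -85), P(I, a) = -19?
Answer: 700529831/12 ≈ 5.8377e+7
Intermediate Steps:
s = -19
p = 1/2458 (p = -19/(-46702) = -19*(-1/46702) = 1/2458 ≈ 0.00040683)
G(x, o) = 3 + x
J(5, 23)/G(-15, 118) + 23750/p = (8 + 5)**2/(3 - 15) + 23750/(1/2458) = 13**2/(-12) + 23750*2458 = 169*(-1/12) + 58377500 = -169/12 + 58377500 = 700529831/12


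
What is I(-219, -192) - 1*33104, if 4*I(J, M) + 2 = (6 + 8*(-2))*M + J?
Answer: -130717/4 ≈ -32679.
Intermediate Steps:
I(J, M) = -½ - 5*M/2 + J/4 (I(J, M) = -½ + ((6 + 8*(-2))*M + J)/4 = -½ + ((6 - 16)*M + J)/4 = -½ + (-10*M + J)/4 = -½ + (J - 10*M)/4 = -½ + (-5*M/2 + J/4) = -½ - 5*M/2 + J/4)
I(-219, -192) - 1*33104 = (-½ - 5/2*(-192) + (¼)*(-219)) - 1*33104 = (-½ + 480 - 219/4) - 33104 = 1699/4 - 33104 = -130717/4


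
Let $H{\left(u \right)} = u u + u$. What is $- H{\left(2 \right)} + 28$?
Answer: $22$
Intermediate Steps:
$H{\left(u \right)} = u + u^{2}$ ($H{\left(u \right)} = u^{2} + u = u + u^{2}$)
$- H{\left(2 \right)} + 28 = - 2 \left(1 + 2\right) + 28 = - 2 \cdot 3 + 28 = \left(-1\right) 6 + 28 = -6 + 28 = 22$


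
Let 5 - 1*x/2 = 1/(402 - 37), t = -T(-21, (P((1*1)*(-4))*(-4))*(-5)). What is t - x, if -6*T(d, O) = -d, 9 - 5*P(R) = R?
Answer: -4741/730 ≈ -6.4945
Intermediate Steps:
P(R) = 9/5 - R/5
T(d, O) = d/6 (T(d, O) = -(-1)*d/6 = d/6)
t = 7/2 (t = -(-21)/6 = -1*(-7/2) = 7/2 ≈ 3.5000)
x = 3648/365 (x = 10 - 2/(402 - 37) = 10 - 2/365 = 3648/365 ≈ 9.9945)
t - x = 7/2 - 1*3648/365 = 7/2 - 3648/365 = -4741/730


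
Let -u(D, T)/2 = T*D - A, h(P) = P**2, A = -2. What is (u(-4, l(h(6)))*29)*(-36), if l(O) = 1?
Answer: -4176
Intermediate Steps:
u(D, T) = -4 - 2*D*T (u(D, T) = -2*(T*D - 1*(-2)) = -2*(D*T + 2) = -2*(2 + D*T) = -4 - 2*D*T)
(u(-4, l(h(6)))*29)*(-36) = ((-4 - 2*(-4)*1)*29)*(-36) = ((-4 + 8)*29)*(-36) = (4*29)*(-36) = 116*(-36) = -4176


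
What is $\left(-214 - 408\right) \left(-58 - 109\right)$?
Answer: $103874$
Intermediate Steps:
$\left(-214 - 408\right) \left(-58 - 109\right) = \left(-214 - 408\right) \left(-167\right) = \left(-622\right) \left(-167\right) = 103874$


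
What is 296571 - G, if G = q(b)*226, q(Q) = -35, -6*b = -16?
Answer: 304481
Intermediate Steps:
b = 8/3 (b = -⅙*(-16) = 8/3 ≈ 2.6667)
G = -7910 (G = -35*226 = -7910)
296571 - G = 296571 - 1*(-7910) = 296571 + 7910 = 304481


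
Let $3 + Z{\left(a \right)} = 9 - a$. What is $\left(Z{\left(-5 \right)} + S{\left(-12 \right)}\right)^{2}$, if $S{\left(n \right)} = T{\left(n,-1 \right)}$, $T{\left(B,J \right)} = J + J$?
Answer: $81$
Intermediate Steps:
$T{\left(B,J \right)} = 2 J$
$Z{\left(a \right)} = 6 - a$ ($Z{\left(a \right)} = -3 - \left(-9 + a\right) = 6 - a$)
$S{\left(n \right)} = -2$ ($S{\left(n \right)} = 2 \left(-1\right) = -2$)
$\left(Z{\left(-5 \right)} + S{\left(-12 \right)}\right)^{2} = \left(\left(6 - -5\right) - 2\right)^{2} = \left(\left(6 + 5\right) - 2\right)^{2} = \left(11 - 2\right)^{2} = 9^{2} = 81$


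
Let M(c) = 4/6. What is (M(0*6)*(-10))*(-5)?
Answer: 100/3 ≈ 33.333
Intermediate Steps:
M(c) = ⅔ (M(c) = 4*(⅙) = ⅔)
(M(0*6)*(-10))*(-5) = ((⅔)*(-10))*(-5) = -20/3*(-5) = 100/3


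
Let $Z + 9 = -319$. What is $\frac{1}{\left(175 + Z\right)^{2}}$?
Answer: $\frac{1}{23409} \approx 4.2719 \cdot 10^{-5}$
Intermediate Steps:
$Z = -328$ ($Z = -9 - 319 = -328$)
$\frac{1}{\left(175 + Z\right)^{2}} = \frac{1}{\left(175 - 328\right)^{2}} = \frac{1}{\left(-153\right)^{2}} = \frac{1}{23409}$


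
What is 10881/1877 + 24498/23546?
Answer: 151093386/22097921 ≈ 6.8374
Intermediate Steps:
10881/1877 + 24498/23546 = 10881*(1/1877) + 24498*(1/23546) = 10881/1877 + 12249/11773 = 151093386/22097921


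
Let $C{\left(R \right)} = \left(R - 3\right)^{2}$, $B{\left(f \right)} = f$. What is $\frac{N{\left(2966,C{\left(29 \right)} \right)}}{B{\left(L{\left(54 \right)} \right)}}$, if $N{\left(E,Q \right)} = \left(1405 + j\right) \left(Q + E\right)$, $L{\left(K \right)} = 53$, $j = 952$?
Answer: $\frac{8584194}{53} \approx 1.6197 \cdot 10^{5}$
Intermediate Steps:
$C{\left(R \right)} = \left(-3 + R\right)^{2}$
$N{\left(E,Q \right)} = 2357 E + 2357 Q$ ($N{\left(E,Q \right)} = \left(1405 + 952\right) \left(Q + E\right) = 2357 \left(E + Q\right) = 2357 E + 2357 Q$)
$\frac{N{\left(2966,C{\left(29 \right)} \right)}}{B{\left(L{\left(54 \right)} \right)}} = \frac{2357 \cdot 2966 + 2357 \left(-3 + 29\right)^{2}}{53} = \left(6990862 + 2357 \cdot 26^{2}\right) \frac{1}{53} = \left(6990862 + 2357 \cdot 676\right) \frac{1}{53} = \left(6990862 + 1593332\right) \frac{1}{53} = 8584194 \cdot \frac{1}{53} = \frac{8584194}{53}$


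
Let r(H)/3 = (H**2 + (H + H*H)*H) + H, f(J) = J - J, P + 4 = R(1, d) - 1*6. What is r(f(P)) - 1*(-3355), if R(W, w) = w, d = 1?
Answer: 3355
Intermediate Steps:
P = -9 (P = -4 + (1 - 1*6) = -4 + (1 - 6) = -4 - 5 = -9)
f(J) = 0
r(H) = 3*H + 3*H**2 + 3*H*(H + H**2) (r(H) = 3*((H**2 + (H + H*H)*H) + H) = 3*((H**2 + (H + H**2)*H) + H) = 3*((H**2 + H*(H + H**2)) + H) = 3*(H + H**2 + H*(H + H**2)) = 3*H + 3*H**2 + 3*H*(H + H**2))
r(f(P)) - 1*(-3355) = 3*0*(1 + 0**2 + 2*0) - 1*(-3355) = 3*0*(1 + 0 + 0) + 3355 = 3*0*1 + 3355 = 0 + 3355 = 3355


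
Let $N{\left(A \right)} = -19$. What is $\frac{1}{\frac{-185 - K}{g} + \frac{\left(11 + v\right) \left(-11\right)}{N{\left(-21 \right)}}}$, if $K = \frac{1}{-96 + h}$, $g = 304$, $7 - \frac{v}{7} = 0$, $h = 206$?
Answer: $\frac{33440}{1141249} \approx 0.029301$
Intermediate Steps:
$v = 49$ ($v = 49 - 0 = 49 + 0 = 49$)
$K = \frac{1}{110}$ ($K = \frac{1}{-96 + 206} = \frac{1}{110} \approx 0.0090909$)
$\frac{1}{\frac{-185 - K}{g} + \frac{\left(11 + v\right) \left(-11\right)}{N{\left(-21 \right)}}} = \frac{1}{\frac{-185 - \frac{1}{110}}{304} + \frac{\left(11 + 49\right) \left(-11\right)}{-19}} = \frac{1}{\left(-185 - \frac{1}{110}\right) \frac{1}{304} + 60 \left(-11\right) \left(- \frac{1}{19}\right)} = \frac{1}{\left(- \frac{20351}{110}\right) \frac{1}{304} - - \frac{660}{19}} = \frac{1}{- \frac{20351}{33440} + \frac{660}{19}} = \frac{1}{\frac{1141249}{33440}} = \frac{33440}{1141249}$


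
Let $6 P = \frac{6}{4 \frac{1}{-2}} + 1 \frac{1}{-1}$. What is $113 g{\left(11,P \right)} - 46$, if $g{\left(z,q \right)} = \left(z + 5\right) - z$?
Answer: $519$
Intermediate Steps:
$P = - \frac{2}{3}$ ($P = \frac{\frac{6}{4 \frac{1}{-2}} + 1 \frac{1}{-1}}{6} = \frac{\frac{6}{4 \left(- \frac{1}{2}\right)} + 1 \left(-1\right)}{6} = \frac{\frac{6}{-2} - 1}{6} = \frac{6 \left(- \frac{1}{2}\right) - 1}{6} = \frac{-3 - 1}{6} = \frac{1}{6} \left(-4\right) = - \frac{2}{3} \approx -0.66667$)
$g{\left(z,q \right)} = 5$ ($g{\left(z,q \right)} = \left(5 + z\right) - z = 5$)
$113 g{\left(11,P \right)} - 46 = 113 \cdot 5 - 46 = 565 - 46 = 519$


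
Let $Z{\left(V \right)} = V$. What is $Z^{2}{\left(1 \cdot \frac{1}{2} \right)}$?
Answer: $\frac{1}{4} \approx 0.25$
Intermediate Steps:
$Z^{2}{\left(1 \cdot \frac{1}{2} \right)} = \left(1 \cdot \frac{1}{2}\right)^{2} = \left(\frac{1}{2}\right)^{2} = \frac{1}{4}$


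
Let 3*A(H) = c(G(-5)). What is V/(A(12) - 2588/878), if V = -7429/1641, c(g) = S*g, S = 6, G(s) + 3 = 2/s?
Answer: 16306655/35110836 ≈ 0.46443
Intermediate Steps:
G(s) = -3 + 2/s
c(g) = 6*g
A(H) = -34/5 (A(H) = (6*(-3 + 2/(-5)))/3 = (6*(-3 + 2*(-⅕)))/3 = (6*(-3 - ⅖))/3 = (6*(-17/5))/3 = (⅓)*(-102/5) = -34/5)
V = -7429/1641 (V = -7429*1/1641 = -7429/1641 ≈ -4.5271)
V/(A(12) - 2588/878) = -7429/(1641*(-34/5 - 2588/878)) = -7429/(1641*(-34/5 - 2588*1/878)) = -7429/(1641*(-34/5 - 1294/439)) = -7429/(1641*(-21396/2195)) = -7429/1641*(-2195/21396) = 16306655/35110836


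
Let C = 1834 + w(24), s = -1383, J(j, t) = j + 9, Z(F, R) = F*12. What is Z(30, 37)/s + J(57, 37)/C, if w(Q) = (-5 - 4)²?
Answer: -199374/882815 ≈ -0.22584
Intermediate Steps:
Z(F, R) = 12*F
J(j, t) = 9 + j
w(Q) = 81 (w(Q) = (-9)² = 81)
C = 1915 (C = 1834 + 81 = 1915)
Z(30, 37)/s + J(57, 37)/C = (12*30)/(-1383) + (9 + 57)/1915 = 360*(-1/1383) + 66*(1/1915) = -120/461 + 66/1915 = -199374/882815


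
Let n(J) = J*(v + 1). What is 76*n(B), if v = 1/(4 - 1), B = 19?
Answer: 5776/3 ≈ 1925.3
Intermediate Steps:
v = 1/3 ≈ 0.33333
n(J) = 4*J/3 (n(J) = J*(1/3 + 1) = J*(4/3) = 4*J/3)
76*n(B) = 76*((4/3)*19) = 76*(76/3) = 5776/3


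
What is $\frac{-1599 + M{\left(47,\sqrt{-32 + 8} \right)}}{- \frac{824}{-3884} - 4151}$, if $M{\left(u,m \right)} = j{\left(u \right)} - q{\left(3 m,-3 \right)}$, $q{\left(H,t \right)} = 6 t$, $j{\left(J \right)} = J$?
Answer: $\frac{1489514}{4030415} \approx 0.36957$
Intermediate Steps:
$M{\left(u,m \right)} = 18 + u$ ($M{\left(u,m \right)} = u - 6 \left(-3\right) = u - -18 = u + 18 = 18 + u$)
$\frac{-1599 + M{\left(47,\sqrt{-32 + 8} \right)}}{- \frac{824}{-3884} - 4151} = \frac{-1599 + \left(18 + 47\right)}{- \frac{824}{-3884} - 4151} = \frac{-1599 + 65}{\left(-824\right) \left(- \frac{1}{3884}\right) - 4151} = - \frac{1534}{\frac{206}{971} - 4151} = - \frac{1534}{- \frac{4030415}{971}} = \left(-1534\right) \left(- \frac{971}{4030415}\right) = \frac{1489514}{4030415}$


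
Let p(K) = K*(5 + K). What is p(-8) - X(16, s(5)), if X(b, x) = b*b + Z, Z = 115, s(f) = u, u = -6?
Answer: -347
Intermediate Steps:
s(f) = -6
X(b, x) = 115 + b² (X(b, x) = b*b + 115 = b² + 115 = 115 + b²)
p(-8) - X(16, s(5)) = -8*(5 - 8) - (115 + 16²) = -8*(-3) - (115 + 256) = 24 - 1*371 = 24 - 371 = -347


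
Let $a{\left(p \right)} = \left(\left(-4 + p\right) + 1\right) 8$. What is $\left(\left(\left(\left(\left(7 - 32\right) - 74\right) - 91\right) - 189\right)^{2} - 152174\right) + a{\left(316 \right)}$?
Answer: $-6029$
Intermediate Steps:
$a{\left(p \right)} = -24 + 8 p$ ($a{\left(p \right)} = \left(-3 + p\right) 8 = -24 + 8 p$)
$\left(\left(\left(\left(\left(7 - 32\right) - 74\right) - 91\right) - 189\right)^{2} - 152174\right) + a{\left(316 \right)} = \left(\left(\left(\left(\left(7 - 32\right) - 74\right) - 91\right) - 189\right)^{2} - 152174\right) + \left(-24 + 8 \cdot 316\right) = \left(\left(\left(\left(\left(7 - 32\right) - 74\right) - 91\right) - 189\right)^{2} - 152174\right) + \left(-24 + 2528\right) = \left(\left(\left(\left(-25 - 74\right) - 91\right) - 189\right)^{2} - 152174\right) + 2504 = \left(\left(\left(-99 - 91\right) - 189\right)^{2} - 152174\right) + 2504 = \left(\left(-190 - 189\right)^{2} - 152174\right) + 2504 = \left(\left(-379\right)^{2} - 152174\right) + 2504 = \left(143641 - 152174\right) + 2504 = -8533 + 2504 = -6029$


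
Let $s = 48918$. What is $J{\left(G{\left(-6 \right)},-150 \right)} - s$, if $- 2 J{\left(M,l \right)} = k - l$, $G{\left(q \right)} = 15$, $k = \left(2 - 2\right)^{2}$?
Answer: $-48993$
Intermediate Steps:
$k = 0$ ($k = 0^{2} = 0$)
$J{\left(M,l \right)} = \frac{l}{2}$ ($J{\left(M,l \right)} = - \frac{0 - l}{2} = - \frac{\left(-1\right) l}{2} = \frac{l}{2}$)
$J{\left(G{\left(-6 \right)},-150 \right)} - s = \frac{1}{2} \left(-150\right) - 48918 = -75 - 48918 = -48993$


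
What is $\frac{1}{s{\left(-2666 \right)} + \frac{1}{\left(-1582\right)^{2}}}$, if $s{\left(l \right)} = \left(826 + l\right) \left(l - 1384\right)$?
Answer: $\frac{2502724}{18650299248001} \approx 1.3419 \cdot 10^{-7}$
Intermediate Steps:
$s{\left(l \right)} = \left(-1384 + l\right) \left(826 + l\right)$ ($s{\left(l \right)} = \left(826 + l\right) \left(-1384 + l\right) = \left(-1384 + l\right) \left(826 + l\right)$)
$\frac{1}{s{\left(-2666 \right)} + \frac{1}{\left(-1582\right)^{2}}} = \frac{1}{\left(-1143184 + \left(-2666\right)^{2} - -1487628\right) + \frac{1}{\left(-1582\right)^{2}}} = \frac{1}{\left(-1143184 + 7107556 + 1487628\right) + \frac{1}{2502724}} = \frac{1}{7452000 + \frac{1}{2502724}} = \frac{1}{\frac{18650299248001}{2502724}} = \frac{2502724}{18650299248001}$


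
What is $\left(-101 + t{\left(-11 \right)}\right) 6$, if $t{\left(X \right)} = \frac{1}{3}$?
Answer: $-604$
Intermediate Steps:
$t{\left(X \right)} = \frac{1}{3}$
$\left(-101 + t{\left(-11 \right)}\right) 6 = \left(-101 + \frac{1}{3}\right) 6 = \left(- \frac{302}{3}\right) 6 = -604$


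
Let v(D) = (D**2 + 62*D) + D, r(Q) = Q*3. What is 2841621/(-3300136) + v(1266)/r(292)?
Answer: 462502980159/240909928 ≈ 1919.8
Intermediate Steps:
r(Q) = 3*Q
v(D) = D**2 + 63*D
2841621/(-3300136) + v(1266)/r(292) = 2841621/(-3300136) + (1266*(63 + 1266))/((3*292)) = 2841621*(-1/3300136) + (1266*1329)/876 = -2841621/3300136 + 1682514*(1/876) = -2841621/3300136 + 280419/146 = 462502980159/240909928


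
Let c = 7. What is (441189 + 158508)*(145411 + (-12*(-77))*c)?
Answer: 91081380663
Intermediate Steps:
(441189 + 158508)*(145411 + (-12*(-77))*c) = (441189 + 158508)*(145411 - 12*(-77)*7) = 599697*(145411 + 924*7) = 599697*(145411 + 6468) = 599697*151879 = 91081380663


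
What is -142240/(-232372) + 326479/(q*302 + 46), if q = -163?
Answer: -2459614821/408144820 ≈ -6.0263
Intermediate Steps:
-142240/(-232372) + 326479/(q*302 + 46) = -142240/(-232372) + 326479/(-163*302 + 46) = -142240*(-1/232372) + 326479/(-49226 + 46) = 5080/8299 + 326479/(-49180) = 5080/8299 + 326479*(-1/49180) = 5080/8299 - 326479/49180 = -2459614821/408144820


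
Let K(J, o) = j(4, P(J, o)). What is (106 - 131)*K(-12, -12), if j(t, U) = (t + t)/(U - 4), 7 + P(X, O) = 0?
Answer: 200/11 ≈ 18.182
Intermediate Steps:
P(X, O) = -7 (P(X, O) = -7 + 0 = -7)
j(t, U) = 2*t/(-4 + U) (j(t, U) = (2*t)/(-4 + U) = 2*t/(-4 + U))
K(J, o) = -8/11 (K(J, o) = 2*4/(-4 - 7) = 2*4/(-11) = 2*4*(-1/11) = -8/11)
(106 - 131)*K(-12, -12) = (106 - 131)*(-8/11) = -25*(-8/11) = 200/11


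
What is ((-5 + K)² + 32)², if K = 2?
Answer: 1681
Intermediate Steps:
((-5 + K)² + 32)² = ((-5 + 2)² + 32)² = ((-3)² + 32)² = (9 + 32)² = 41² = 1681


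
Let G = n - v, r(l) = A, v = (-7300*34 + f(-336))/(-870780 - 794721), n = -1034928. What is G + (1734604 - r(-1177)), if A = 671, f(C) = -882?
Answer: 1164193277423/1665501 ≈ 6.9901e+5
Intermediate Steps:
v = 249082/1665501 (v = (-7300*34 - 882)/(-870780 - 794721) = (-248200 - 882)/(-1665501) = -249082*(-1/1665501) = 249082/1665501 ≈ 0.14955)
r(l) = 671
G = -1723673868010/1665501 (G = -1034928 - 1*249082/1665501 = -1034928 - 249082/1665501 = -1723673868010/1665501 ≈ -1.0349e+6)
G + (1734604 - r(-1177)) = -1723673868010/1665501 + (1734604 - 1*671) = -1723673868010/1665501 + (1734604 - 671) = -1723673868010/1665501 + 1733933 = 1164193277423/1665501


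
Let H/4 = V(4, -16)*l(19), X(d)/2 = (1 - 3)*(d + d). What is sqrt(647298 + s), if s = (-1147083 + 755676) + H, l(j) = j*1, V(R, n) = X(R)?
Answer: sqrt(253459) ≈ 503.45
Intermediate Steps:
X(d) = -8*d (X(d) = 2*((1 - 3)*(d + d)) = 2*(-4*d) = -8*d)
V(R, n) = -8*R
l(j) = j
H = -2432 (H = 4*(-8*4*19) = 4*(-32*19) = 4*(-608) = -2432)
s = -393839 (s = (-1147083 + 755676) - 2432 = -391407 - 2432 = -393839)
sqrt(647298 + s) = sqrt(647298 - 393839) = sqrt(253459)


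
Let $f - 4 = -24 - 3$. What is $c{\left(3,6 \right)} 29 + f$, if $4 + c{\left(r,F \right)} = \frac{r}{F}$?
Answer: $- \frac{249}{2} \approx -124.5$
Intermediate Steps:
$c{\left(r,F \right)} = -4 + \frac{r}{F}$
$f = -23$ ($f = 4 - 27 = -23$)
$c{\left(3,6 \right)} 29 + f = \left(-4 + \frac{3}{6}\right) 29 - 23 = \left(-4 + 3 \cdot \frac{1}{6}\right) 29 - 23 = \left(-4 + \frac{1}{2}\right) 29 - 23 = \left(- \frac{7}{2}\right) 29 - 23 = - \frac{203}{2} - 23 = - \frac{249}{2}$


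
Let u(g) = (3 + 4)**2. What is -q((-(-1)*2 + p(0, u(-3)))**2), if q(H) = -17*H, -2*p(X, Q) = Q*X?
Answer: 68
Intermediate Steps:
u(g) = 49 (u(g) = 7**2 = 49)
p(X, Q) = -Q*X/2
-q((-(-1)*2 + p(0, u(-3)))**2) = -(-17)*(-(-1)*2 - 1/2*49*0)**2 = -(-17)*(-1*(-2) + 0)**2 = -(-17)*(2 + 0)**2 = -(-17)*2**2 = -(-17)*4 = -1*(-68) = 68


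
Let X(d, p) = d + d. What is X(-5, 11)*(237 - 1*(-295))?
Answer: -5320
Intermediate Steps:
X(d, p) = 2*d
X(-5, 11)*(237 - 1*(-295)) = (2*(-5))*(237 - 1*(-295)) = -10*(237 + 295) = -10*532 = -5320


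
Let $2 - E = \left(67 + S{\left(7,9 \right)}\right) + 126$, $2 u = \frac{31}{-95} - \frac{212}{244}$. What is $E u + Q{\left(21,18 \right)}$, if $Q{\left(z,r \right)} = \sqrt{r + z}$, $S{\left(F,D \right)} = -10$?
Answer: $\frac{626803}{5795} + \sqrt{39} \approx 114.41$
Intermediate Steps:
$u = - \frac{3463}{5795}$ ($u = \frac{\frac{31}{-95} - \frac{212}{244}}{2} = \frac{31 \left(- \frac{1}{95}\right) - \frac{53}{61}}{2} = \frac{- \frac{31}{95} - \frac{53}{61}}{2} = \frac{1}{2} \left(- \frac{6926}{5795}\right) = - \frac{3463}{5795} \approx -0.59758$)
$E = -181$ ($E = 2 - \left(\left(67 - 10\right) + 126\right) = 2 - \left(57 + 126\right) = 2 - 183 = -181$)
$E u + Q{\left(21,18 \right)} = \left(-181\right) \left(- \frac{3463}{5795}\right) + \sqrt{18 + 21} = \frac{626803}{5795} + \sqrt{39}$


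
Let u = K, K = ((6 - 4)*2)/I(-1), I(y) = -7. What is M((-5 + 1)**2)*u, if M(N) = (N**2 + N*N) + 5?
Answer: -2068/7 ≈ -295.43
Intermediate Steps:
K = -4/7 (K = ((6 - 4)*2)/(-7) = (2*2)*(-1/7) = 4*(-1/7) = -4/7 ≈ -0.57143)
M(N) = 5 + 2*N**2 (M(N) = (N**2 + N**2) + 5 = 2*N**2 + 5 = 5 + 2*N**2)
u = -4/7 ≈ -0.57143
M((-5 + 1)**2)*u = (5 + 2*((-5 + 1)**2)**2)*(-4/7) = (5 + 2*((-4)**2)**2)*(-4/7) = (5 + 2*16**2)*(-4/7) = (5 + 2*256)*(-4/7) = (5 + 512)*(-4/7) = 517*(-4/7) = -2068/7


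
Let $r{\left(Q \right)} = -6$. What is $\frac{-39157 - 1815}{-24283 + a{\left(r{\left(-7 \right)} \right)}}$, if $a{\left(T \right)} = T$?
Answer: $\frac{40972}{24289} \approx 1.6869$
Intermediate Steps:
$\frac{-39157 - 1815}{-24283 + a{\left(r{\left(-7 \right)} \right)}} = \frac{-39157 - 1815}{-24283 - 6} = \frac{-39157 - 1815}{-24289} = \left(-40972\right) \left(- \frac{1}{24289}\right) = \frac{40972}{24289}$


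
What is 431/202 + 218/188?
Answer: 15633/4747 ≈ 3.2932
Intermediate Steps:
431/202 + 218/188 = 431*(1/202) + 218*(1/188) = 431/202 + 109/94 = 15633/4747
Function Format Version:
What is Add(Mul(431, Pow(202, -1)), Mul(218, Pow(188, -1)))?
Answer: Rational(15633, 4747) ≈ 3.2932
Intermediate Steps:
Add(Mul(431, Pow(202, -1)), Mul(218, Pow(188, -1))) = Add(Mul(431, Rational(1, 202)), Mul(218, Rational(1, 188))) = Add(Rational(431, 202), Rational(109, 94)) = Rational(15633, 4747)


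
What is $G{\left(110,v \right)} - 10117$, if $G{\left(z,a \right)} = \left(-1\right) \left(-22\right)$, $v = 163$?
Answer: $-10095$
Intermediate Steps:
$G{\left(z,a \right)} = 22$
$G{\left(110,v \right)} - 10117 = 22 - 10117 = -10095$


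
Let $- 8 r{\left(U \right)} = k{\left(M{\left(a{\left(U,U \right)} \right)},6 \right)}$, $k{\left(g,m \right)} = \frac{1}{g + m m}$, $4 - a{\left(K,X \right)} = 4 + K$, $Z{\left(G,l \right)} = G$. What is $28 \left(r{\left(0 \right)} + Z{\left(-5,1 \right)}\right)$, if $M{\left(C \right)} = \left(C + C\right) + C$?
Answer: $- \frac{10087}{72} \approx -140.1$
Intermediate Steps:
$a{\left(K,X \right)} = - K$ ($a{\left(K,X \right)} = 4 - \left(4 + K\right) = - K$)
$M{\left(C \right)} = 3 C$ ($M{\left(C \right)} = 2 C + C = 3 C$)
$k{\left(g,m \right)} = \frac{1}{g + m^{2}}$
$r{\left(U \right)} = - \frac{1}{8 \left(36 - 3 U\right)}$ ($r{\left(U \right)} = - \frac{1}{8 \left(3 \left(- U\right) + 6^{2}\right)} = - \frac{1}{8 \left(- 3 U + 36\right)} = - \frac{1}{8 \left(36 - 3 U\right)}$)
$28 \left(r{\left(0 \right)} + Z{\left(-5,1 \right)}\right) = 28 \left(\frac{1}{24 \left(-12 + 0\right)} - 5\right) = 28 \left(\frac{1}{24 \left(-12\right)} - 5\right) = 28 \left(\frac{1}{24} \left(- \frac{1}{12}\right) - 5\right) = 28 \left(- \frac{1}{288} - 5\right) = 28 \left(- \frac{1441}{288}\right) = - \frac{10087}{72}$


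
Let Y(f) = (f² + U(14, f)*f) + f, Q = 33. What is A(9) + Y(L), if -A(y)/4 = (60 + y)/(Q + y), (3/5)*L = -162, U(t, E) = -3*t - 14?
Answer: 614204/7 ≈ 87743.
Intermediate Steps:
U(t, E) = -14 - 3*t
L = -270 (L = (5/3)*(-162) = -270)
Y(f) = f² - 55*f (Y(f) = (f² + (-14 - 3*14)*f) + f = (f² + (-14 - 42)*f) + f = (f² - 56*f) + f = f² - 55*f)
A(y) = -4*(60 + y)/(33 + y)
A(9) + Y(L) = 4*(-60 - 1*9)/(33 + 9) - 270*(-55 - 270) = 4*(-60 - 9)/42 - 270*(-325) = 4*(1/42)*(-69) + 87750 = -46/7 + 87750 = 614204/7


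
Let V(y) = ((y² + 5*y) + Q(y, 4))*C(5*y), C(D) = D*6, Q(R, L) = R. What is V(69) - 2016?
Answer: 10710234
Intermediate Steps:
C(D) = 6*D
V(y) = 30*y*(y² + 6*y) (V(y) = ((y² + 5*y) + y)*(6*(5*y)) = (y² + 6*y)*(30*y) = 30*y*(y² + 6*y))
V(69) - 2016 = 30*69²*(6 + 69) - 2016 = 30*4761*75 - 2016 = 10712250 - 2016 = 10710234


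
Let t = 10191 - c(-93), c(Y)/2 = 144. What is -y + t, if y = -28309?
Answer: 38212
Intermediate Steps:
c(Y) = 288 (c(Y) = 2*144 = 288)
t = 9903 (t = 10191 - 1*288 = 10191 - 288 = 9903)
-y + t = -1*(-28309) + 9903 = 28309 + 9903 = 38212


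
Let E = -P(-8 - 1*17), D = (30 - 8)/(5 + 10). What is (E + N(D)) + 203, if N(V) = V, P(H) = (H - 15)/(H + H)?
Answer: 611/3 ≈ 203.67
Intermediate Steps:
P(H) = (-15 + H)/(2*H) (P(H) = (-15 + H)/((2*H)) = (-15 + H)*(1/(2*H)) = (-15 + H)/(2*H))
D = 22/15 ≈ 1.4667
E = -⅘ (E = -(-15 + (-8 - 1*17))/(2*(-8 - 1*17)) = -(-15 + (-8 - 17))/(2*(-8 - 17)) = -(-15 - 25)/(2*(-25)) = -(-1)*(-40)/(2*25) = -1*⅘ = -⅘ ≈ -0.80000)
(E + N(D)) + 203 = (-⅘ + 22/15) + 203 = ⅔ + 203 = 611/3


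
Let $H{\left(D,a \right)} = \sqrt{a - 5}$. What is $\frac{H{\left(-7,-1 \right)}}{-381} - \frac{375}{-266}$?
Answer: $\frac{375}{266} - \frac{i \sqrt{6}}{381} \approx 1.4098 - 0.0064291 i$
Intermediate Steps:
$H{\left(D,a \right)} = \sqrt{-5 + a}$
$\frac{H{\left(-7,-1 \right)}}{-381} - \frac{375}{-266} = \frac{\sqrt{-5 - 1}}{-381} - \frac{375}{-266} = \sqrt{-6} \left(- \frac{1}{381}\right) - - \frac{375}{266} = i \sqrt{6} \left(- \frac{1}{381}\right) + \frac{375}{266} = - \frac{i \sqrt{6}}{381} + \frac{375}{266} = \frac{375}{266} - \frac{i \sqrt{6}}{381}$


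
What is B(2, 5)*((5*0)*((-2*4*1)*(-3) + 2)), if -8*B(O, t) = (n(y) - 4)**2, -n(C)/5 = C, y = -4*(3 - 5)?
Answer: 0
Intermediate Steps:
y = 8 (y = -4*(-2) = 8)
n(C) = -5*C
B(O, t) = -242 (B(O, t) = -(-5*8 - 4)**2/8 = -(-40 - 4)**2/8 = -1/8*(-44)**2 = -1/8*1936 = -242)
B(2, 5)*((5*0)*((-2*4*1)*(-3) + 2)) = -242*5*0*((-2*4*1)*(-3) + 2) = -0*(-8*1*(-3) + 2) = -0*(-8*(-3) + 2) = -0*(24 + 2) = -0*26 = -242*0 = 0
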